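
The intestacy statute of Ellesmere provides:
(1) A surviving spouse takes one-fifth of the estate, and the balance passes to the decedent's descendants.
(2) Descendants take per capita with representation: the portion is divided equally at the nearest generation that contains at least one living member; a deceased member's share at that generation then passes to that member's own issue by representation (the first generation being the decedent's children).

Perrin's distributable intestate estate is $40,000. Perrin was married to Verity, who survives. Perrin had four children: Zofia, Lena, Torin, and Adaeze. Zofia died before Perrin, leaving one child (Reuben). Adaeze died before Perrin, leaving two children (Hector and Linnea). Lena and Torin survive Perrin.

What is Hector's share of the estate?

Verity takes one-fifth of $40,000 = $8,000. The remaining $32,000 passes to the descendants.
The descendants' portion ($32,000) is divided into 4 shares of $8,000: Lena and Torin each take $8,000; Zofia's $8,000 share passes to Zofia's issue; Adaeze's $8,000 share passes to Adaeze's issue.
Zofia's share ($8,000) passes entirely to Reuben.
Adaeze's share ($8,000) is divided into 2 shares of $4,000: Hector and Linnea each take $4,000.

Hector receives $4,000.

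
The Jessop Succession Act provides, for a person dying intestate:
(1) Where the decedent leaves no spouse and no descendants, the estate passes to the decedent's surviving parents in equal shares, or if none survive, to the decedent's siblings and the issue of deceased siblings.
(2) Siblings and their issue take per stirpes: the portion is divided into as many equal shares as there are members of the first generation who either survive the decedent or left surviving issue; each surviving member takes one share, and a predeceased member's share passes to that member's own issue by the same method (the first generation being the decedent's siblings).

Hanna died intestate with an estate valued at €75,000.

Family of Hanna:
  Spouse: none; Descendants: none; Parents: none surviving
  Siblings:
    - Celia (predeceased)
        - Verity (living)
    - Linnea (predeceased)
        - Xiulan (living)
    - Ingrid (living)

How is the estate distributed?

The entire €75,000 passes to the siblings and their issue.
That amount (€75,000) is divided into 3 shares of €25,000: Ingrid takes €25,000; Celia's €25,000 share passes to Celia's issue; Linnea's €25,000 share passes to Linnea's issue.
Celia's share (€25,000) passes entirely to Verity.
Linnea's share (€25,000) passes entirely to Xiulan.

Verity: €25,000; Xiulan: €25,000; Ingrid: €25,000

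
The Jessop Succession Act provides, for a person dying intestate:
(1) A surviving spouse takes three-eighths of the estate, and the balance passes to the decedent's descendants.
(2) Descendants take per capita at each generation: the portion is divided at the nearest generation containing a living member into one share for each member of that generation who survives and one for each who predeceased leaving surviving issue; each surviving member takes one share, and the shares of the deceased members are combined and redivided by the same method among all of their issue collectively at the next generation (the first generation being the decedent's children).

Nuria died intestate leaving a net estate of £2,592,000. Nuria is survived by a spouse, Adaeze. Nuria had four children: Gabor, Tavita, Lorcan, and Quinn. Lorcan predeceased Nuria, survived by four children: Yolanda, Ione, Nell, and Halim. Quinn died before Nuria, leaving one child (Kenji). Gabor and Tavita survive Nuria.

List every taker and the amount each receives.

Adaeze: £972,000; Gabor: £405,000; Tavita: £405,000; Yolanda: £162,000; Ione: £162,000; Nell: £162,000; Halim: £162,000; Kenji: £162,000

Adaeze takes three-eighths of £2,592,000 = £972,000. The remaining £1,620,000 passes to the descendants.
The descendants' portion (£1,620,000) is divided at the children's generation into 4 shares of £405,000. Gabor and Tavita each take £405,000. The 2 shares of the deceased (Lorcan and Quinn) are combined into a pool of £810,000.
That pool (£810,000) is divided at the grandchildren's generation equally among Yolanda, Ione, Nell, Halim, and Kenji: £162,000 each.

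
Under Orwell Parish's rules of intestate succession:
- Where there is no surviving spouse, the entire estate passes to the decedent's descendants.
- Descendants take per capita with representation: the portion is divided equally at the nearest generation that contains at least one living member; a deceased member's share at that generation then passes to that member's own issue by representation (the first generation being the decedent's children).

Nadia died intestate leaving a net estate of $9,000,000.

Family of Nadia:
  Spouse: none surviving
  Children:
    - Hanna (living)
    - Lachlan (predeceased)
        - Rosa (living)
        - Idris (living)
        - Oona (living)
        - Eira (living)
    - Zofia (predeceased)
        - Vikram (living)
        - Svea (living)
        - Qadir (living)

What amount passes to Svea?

Svea receives $1,000,000.

The entire $9,000,000 passes to the descendants.
That amount ($9,000,000) is divided into 3 shares of $3,000,000: Hanna takes $3,000,000; Lachlan's $3,000,000 share passes to Lachlan's issue; Zofia's $3,000,000 share passes to Zofia's issue.
Lachlan's share ($3,000,000) is divided into 4 shares of $750,000: Rosa, Idris, Oona, and Eira each take $750,000.
Zofia's share ($3,000,000) is divided into 3 shares of $1,000,000: Vikram, Svea, and Qadir each take $1,000,000.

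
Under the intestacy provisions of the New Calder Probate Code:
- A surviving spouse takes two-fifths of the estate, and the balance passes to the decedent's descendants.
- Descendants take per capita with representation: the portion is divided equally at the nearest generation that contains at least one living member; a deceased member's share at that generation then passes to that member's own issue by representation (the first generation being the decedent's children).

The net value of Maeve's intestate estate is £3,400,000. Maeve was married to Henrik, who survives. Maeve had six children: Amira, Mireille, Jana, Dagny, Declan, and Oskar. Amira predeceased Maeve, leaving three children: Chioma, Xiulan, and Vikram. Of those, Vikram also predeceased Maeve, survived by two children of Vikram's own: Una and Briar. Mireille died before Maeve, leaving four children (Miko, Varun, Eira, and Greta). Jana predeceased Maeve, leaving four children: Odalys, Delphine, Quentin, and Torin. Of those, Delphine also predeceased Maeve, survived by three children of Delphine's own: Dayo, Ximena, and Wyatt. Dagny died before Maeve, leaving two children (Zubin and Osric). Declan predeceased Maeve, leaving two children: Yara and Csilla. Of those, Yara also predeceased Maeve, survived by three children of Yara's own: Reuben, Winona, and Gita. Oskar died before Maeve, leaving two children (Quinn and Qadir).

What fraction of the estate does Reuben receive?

Henrik takes two-fifths of £3,400,000 = £1,360,000. The remaining £2,040,000 passes to the descendants.
No child survives, so the initial division is made at the grandchildren's generation.
The descendants' portion (£2,040,000) is divided into 17 shares of £120,000: Chioma, Xiulan, Miko, Varun, Eira, Greta, Odalys, Quentin, Torin, Zubin, Osric, Csilla, Quinn, and Qadir each take £120,000; Vikram's £120,000 share passes to Vikram's issue; Delphine's £120,000 share passes to Delphine's issue; Yara's £120,000 share passes to Yara's issue.
Vikram's share (£120,000) is divided into 2 shares of £60,000: Una and Briar each take £60,000.
Delphine's share (£120,000) is divided into 3 shares of £40,000: Dayo, Ximena, and Wyatt each take £40,000.
Yara's share (£120,000) is divided into 3 shares of £40,000: Reuben, Winona, and Gita each take £40,000.

Reuben receives 1/85 of the estate.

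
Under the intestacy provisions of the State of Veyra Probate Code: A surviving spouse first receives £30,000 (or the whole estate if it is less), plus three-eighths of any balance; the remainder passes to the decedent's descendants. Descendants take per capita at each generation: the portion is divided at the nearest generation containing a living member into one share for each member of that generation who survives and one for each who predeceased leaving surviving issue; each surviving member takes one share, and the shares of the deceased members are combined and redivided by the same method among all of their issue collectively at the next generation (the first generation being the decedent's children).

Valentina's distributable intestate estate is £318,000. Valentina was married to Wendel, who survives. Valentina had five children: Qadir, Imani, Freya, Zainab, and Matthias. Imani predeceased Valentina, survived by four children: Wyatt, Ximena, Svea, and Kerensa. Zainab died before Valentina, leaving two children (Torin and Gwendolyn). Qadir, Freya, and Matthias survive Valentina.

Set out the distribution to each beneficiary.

Wendel first takes £30,000, leaving a balance of £288,000. Wendel then takes three-eighths of the balance (£108,000), for a total of £138,000. The remaining £180,000 passes to the descendants.
The descendants' portion (£180,000) is divided at the children's generation into 5 shares of £36,000. Qadir, Freya, and Matthias each take £36,000. The 2 shares of the deceased (Imani and Zainab) are combined into a pool of £72,000.
That pool (£72,000) is divided at the grandchildren's generation equally among Wyatt, Ximena, Svea, Kerensa, Torin, and Gwendolyn: £12,000 each.

Wendel: £138,000; Qadir: £36,000; Wyatt: £12,000; Ximena: £12,000; Svea: £12,000; Kerensa: £12,000; Freya: £36,000; Torin: £12,000; Gwendolyn: £12,000; Matthias: £36,000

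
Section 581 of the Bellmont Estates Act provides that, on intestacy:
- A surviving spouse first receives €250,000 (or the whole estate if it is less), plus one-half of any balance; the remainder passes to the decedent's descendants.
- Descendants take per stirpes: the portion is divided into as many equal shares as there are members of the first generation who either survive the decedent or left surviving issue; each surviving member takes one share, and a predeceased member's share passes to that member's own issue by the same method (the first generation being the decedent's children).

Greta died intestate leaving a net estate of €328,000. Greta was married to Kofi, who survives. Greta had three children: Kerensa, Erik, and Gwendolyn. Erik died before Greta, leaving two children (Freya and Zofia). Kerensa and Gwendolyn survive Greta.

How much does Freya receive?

Kofi first takes €250,000, leaving a balance of €78,000. Kofi then takes one-half of the balance (€39,000), for a total of €289,000. The remaining €39,000 passes to the descendants.
The descendants' portion (€39,000) is divided into 3 shares of €13,000: Kerensa and Gwendolyn each take €13,000; Erik's €13,000 share passes to Erik's issue.
Erik's share (€13,000) is divided into 2 shares of €6,500: Freya and Zofia each take €6,500.

Freya receives €6,500.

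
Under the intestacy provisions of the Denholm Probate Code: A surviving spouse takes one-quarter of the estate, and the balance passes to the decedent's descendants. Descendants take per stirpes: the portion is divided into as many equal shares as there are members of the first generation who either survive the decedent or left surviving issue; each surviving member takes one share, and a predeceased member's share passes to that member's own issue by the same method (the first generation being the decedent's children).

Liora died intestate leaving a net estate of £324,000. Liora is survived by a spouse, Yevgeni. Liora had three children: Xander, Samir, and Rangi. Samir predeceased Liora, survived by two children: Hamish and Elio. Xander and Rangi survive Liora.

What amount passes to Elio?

Yevgeni takes one-quarter of £324,000 = £81,000. The remaining £243,000 passes to the descendants.
The descendants' portion (£243,000) is divided into 3 shares of £81,000: Xander and Rangi each take £81,000; Samir's £81,000 share passes to Samir's issue.
Samir's share (£81,000) is divided into 2 shares of £40,500: Hamish and Elio each take £40,500.

Elio receives £40,500.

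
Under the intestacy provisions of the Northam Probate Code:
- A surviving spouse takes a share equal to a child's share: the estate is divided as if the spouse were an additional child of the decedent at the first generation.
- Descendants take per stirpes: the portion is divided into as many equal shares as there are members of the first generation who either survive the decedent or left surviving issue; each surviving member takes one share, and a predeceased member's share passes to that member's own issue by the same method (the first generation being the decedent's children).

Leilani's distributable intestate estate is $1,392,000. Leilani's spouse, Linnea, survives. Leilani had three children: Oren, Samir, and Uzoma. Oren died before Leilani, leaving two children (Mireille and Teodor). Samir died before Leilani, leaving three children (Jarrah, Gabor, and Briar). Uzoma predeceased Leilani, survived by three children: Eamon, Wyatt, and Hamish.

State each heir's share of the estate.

The spouse counts as an additional share at the children's level, so there are 4 primary shares of $348,000. Linnea takes one such share ($348,000).
The children's combined portion ($1,044,000) is divided into 3 shares of $348,000: Oren's $348,000 share passes to Oren's issue; Samir's $348,000 share passes to Samir's issue; Uzoma's $348,000 share passes to Uzoma's issue.
Oren's share ($348,000) is divided into 2 shares of $174,000: Mireille and Teodor each take $174,000.
Samir's share ($348,000) is divided into 3 shares of $116,000: Jarrah, Gabor, and Briar each take $116,000.
Uzoma's share ($348,000) is divided into 3 shares of $116,000: Eamon, Wyatt, and Hamish each take $116,000.

Linnea: $348,000; Mireille: $174,000; Teodor: $174,000; Jarrah: $116,000; Gabor: $116,000; Briar: $116,000; Eamon: $116,000; Wyatt: $116,000; Hamish: $116,000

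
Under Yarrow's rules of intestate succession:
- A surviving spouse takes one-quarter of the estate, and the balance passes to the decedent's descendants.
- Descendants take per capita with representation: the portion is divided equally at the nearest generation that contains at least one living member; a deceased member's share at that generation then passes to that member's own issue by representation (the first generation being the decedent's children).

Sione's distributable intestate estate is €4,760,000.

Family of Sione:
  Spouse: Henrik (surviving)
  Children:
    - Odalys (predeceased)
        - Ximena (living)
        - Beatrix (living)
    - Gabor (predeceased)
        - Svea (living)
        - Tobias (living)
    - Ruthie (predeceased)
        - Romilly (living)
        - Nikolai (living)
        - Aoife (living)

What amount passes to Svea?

Svea receives €510,000.

Henrik takes one-quarter of €4,760,000 = €1,190,000. The remaining €3,570,000 passes to the descendants.
No child survives, so the initial division is made at the grandchildren's generation.
The descendants' portion (€3,570,000) is divided into 7 shares of €510,000: Ximena, Beatrix, Svea, Tobias, Romilly, Nikolai, and Aoife each take €510,000.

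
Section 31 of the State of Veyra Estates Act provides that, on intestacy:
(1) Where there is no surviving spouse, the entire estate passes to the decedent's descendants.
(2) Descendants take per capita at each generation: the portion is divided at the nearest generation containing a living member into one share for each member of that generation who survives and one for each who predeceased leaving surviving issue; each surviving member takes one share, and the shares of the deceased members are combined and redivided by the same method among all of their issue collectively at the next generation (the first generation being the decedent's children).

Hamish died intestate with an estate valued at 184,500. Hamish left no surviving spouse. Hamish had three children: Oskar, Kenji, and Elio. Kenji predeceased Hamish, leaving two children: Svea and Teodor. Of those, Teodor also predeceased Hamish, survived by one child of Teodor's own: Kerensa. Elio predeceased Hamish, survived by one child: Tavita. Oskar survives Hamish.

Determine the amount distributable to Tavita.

Tavita receives 41,000.

The entire 184,500 passes to the descendants.
That amount (184,500) is divided at the children's generation into 3 shares of 61,500. Oskar takes 61,500. The 2 shares of the deceased (Kenji and Elio) are combined into a pool of 123,000.
That pool (123,000) is divided at the grandchildren's generation into 3 shares of 41,000. Svea and Tavita each take 41,000. The remaining share for the deceased Teodor (41,000) is carried to the next generation.
That pool (41,000) passes entirely to Kerensa, the sole taker at the great-grandchildren's generation.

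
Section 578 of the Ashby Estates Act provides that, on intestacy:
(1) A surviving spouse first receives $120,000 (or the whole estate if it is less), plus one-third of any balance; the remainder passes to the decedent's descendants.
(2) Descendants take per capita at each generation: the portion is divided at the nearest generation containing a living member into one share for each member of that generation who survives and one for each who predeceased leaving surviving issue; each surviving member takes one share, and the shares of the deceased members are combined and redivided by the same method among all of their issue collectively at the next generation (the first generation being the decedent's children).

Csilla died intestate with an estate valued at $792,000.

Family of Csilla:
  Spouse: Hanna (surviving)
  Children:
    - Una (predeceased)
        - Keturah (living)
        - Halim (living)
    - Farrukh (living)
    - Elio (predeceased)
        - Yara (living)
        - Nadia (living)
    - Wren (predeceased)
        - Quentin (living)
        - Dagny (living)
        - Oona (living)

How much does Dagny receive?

Dagny receives $48,000.

Hanna first takes $120,000, leaving a balance of $672,000. Hanna then takes one-third of the balance ($224,000), for a total of $344,000. The remaining $448,000 passes to the descendants.
The descendants' portion ($448,000) is divided at the children's generation into 4 shares of $112,000. Farrukh takes $112,000. The 3 shares of the deceased (Una, Elio, and Wren) are combined into a pool of $336,000.
That pool ($336,000) is divided at the grandchildren's generation equally among Keturah, Halim, Yara, Nadia, Quentin, Dagny, and Oona: $48,000 each.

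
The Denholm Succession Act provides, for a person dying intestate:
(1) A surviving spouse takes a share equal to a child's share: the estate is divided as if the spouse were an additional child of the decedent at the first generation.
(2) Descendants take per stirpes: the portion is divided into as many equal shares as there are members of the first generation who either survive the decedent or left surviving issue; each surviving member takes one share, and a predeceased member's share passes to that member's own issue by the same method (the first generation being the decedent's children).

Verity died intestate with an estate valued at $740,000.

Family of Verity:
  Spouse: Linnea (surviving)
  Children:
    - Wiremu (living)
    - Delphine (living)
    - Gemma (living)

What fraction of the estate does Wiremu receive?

Wiremu receives 1/4 of the estate.

The spouse counts as an additional share at the children's level, so there are 4 primary shares of $185,000. Linnea takes one such share ($185,000).
The children's combined portion ($555,000) is divided into 3 shares of $185,000: Wiremu, Delphine, and Gemma each take $185,000.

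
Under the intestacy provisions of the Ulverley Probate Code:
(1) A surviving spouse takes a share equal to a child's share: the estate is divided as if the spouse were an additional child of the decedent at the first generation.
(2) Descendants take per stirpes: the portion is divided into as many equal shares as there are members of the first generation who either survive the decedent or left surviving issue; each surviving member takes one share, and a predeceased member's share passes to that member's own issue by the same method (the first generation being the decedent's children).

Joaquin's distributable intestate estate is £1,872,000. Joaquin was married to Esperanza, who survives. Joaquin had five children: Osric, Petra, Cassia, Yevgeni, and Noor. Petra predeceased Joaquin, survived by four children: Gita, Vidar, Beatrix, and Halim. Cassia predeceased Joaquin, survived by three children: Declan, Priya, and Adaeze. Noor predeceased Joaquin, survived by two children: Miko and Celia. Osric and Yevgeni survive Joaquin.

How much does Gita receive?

The spouse counts as an additional share at the children's level, so there are 6 primary shares of £312,000. Esperanza takes one such share (£312,000).
The children's combined portion (£1,560,000) is divided into 5 shares of £312,000: Osric and Yevgeni each take £312,000; Petra's £312,000 share passes to Petra's issue; Cassia's £312,000 share passes to Cassia's issue; Noor's £312,000 share passes to Noor's issue.
Petra's share (£312,000) is divided into 4 shares of £78,000: Gita, Vidar, Beatrix, and Halim each take £78,000.
Cassia's share (£312,000) is divided into 3 shares of £104,000: Declan, Priya, and Adaeze each take £104,000.
Noor's share (£312,000) is divided into 2 shares of £156,000: Miko and Celia each take £156,000.

Gita receives £78,000.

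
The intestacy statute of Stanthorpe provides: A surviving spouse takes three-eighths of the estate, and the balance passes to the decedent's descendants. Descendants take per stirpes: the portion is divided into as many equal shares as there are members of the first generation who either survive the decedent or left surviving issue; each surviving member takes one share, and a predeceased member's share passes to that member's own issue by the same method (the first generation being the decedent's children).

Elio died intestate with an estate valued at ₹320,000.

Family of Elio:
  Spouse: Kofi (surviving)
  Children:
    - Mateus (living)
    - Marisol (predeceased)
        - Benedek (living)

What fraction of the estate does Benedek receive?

Kofi takes three-eighths of ₹320,000 = ₹120,000. The remaining ₹200,000 passes to the descendants.
The descendants' portion (₹200,000) is divided into 2 shares of ₹100,000: Mateus takes ₹100,000; Marisol's ₹100,000 share passes to Marisol's issue.
Marisol's share (₹100,000) passes entirely to Benedek.

Benedek receives 5/16 of the estate.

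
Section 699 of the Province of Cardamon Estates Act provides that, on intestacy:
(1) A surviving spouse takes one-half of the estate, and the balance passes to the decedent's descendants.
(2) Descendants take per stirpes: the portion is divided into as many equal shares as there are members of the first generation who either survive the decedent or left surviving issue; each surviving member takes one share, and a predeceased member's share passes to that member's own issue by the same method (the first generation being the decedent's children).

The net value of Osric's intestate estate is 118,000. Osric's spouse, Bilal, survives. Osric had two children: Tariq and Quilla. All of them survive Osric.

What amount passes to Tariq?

Tariq receives 29,500.

Bilal takes one-half of 118,000 = 59,000. The remaining 59,000 passes to the descendants.
The descendants' portion (59,000) is divided into 2 shares of 29,500: Tariq and Quilla each take 29,500.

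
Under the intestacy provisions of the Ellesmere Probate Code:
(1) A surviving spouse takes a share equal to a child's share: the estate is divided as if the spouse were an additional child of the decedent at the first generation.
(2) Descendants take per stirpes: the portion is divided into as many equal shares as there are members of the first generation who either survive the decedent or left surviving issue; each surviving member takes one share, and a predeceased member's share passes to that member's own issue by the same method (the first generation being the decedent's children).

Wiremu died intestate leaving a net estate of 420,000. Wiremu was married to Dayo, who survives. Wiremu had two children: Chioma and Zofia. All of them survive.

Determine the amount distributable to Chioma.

The spouse counts as an additional share at the children's level, so there are 3 primary shares of 140,000. Dayo takes one such share (140,000).
The children's combined portion (280,000) is divided into 2 shares of 140,000: Chioma and Zofia each take 140,000.

Chioma receives 140,000.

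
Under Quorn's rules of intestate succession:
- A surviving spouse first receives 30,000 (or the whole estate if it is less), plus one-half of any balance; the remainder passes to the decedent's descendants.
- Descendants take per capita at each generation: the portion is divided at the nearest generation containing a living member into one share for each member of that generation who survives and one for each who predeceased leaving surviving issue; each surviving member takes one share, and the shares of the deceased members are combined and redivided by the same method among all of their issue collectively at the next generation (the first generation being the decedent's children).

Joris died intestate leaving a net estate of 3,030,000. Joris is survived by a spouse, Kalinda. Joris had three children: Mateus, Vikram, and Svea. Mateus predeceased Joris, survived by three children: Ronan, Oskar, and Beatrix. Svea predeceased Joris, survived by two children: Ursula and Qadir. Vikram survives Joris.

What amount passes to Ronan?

Ronan receives 200,000.

Kalinda first takes 30,000, leaving a balance of 3,000,000. Kalinda then takes one-half of the balance (1,500,000), for a total of 1,530,000. The remaining 1,500,000 passes to the descendants.
The descendants' portion (1,500,000) is divided at the children's generation into 3 shares of 500,000. Vikram takes 500,000. The 2 shares of the deceased (Mateus and Svea) are combined into a pool of 1,000,000.
That pool (1,000,000) is divided at the grandchildren's generation equally among Ronan, Oskar, Beatrix, Ursula, and Qadir: 200,000 each.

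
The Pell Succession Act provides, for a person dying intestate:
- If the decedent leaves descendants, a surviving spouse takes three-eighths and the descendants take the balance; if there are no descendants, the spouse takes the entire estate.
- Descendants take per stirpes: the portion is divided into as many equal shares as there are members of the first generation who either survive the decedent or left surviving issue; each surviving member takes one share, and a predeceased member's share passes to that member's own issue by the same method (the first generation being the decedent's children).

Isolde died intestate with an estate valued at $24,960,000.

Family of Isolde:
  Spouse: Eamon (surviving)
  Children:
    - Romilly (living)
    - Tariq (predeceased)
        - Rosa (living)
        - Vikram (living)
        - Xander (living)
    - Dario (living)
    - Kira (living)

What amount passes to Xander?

Xander receives $1,300,000.

Eamon takes three-eighths of $24,960,000 = $9,360,000. The remaining $15,600,000 passes to the descendants.
The descendants' portion ($15,600,000) is divided into 4 shares of $3,900,000: Romilly, Dario, and Kira each take $3,900,000; Tariq's $3,900,000 share passes to Tariq's issue.
Tariq's share ($3,900,000) is divided into 3 shares of $1,300,000: Rosa, Vikram, and Xander each take $1,300,000.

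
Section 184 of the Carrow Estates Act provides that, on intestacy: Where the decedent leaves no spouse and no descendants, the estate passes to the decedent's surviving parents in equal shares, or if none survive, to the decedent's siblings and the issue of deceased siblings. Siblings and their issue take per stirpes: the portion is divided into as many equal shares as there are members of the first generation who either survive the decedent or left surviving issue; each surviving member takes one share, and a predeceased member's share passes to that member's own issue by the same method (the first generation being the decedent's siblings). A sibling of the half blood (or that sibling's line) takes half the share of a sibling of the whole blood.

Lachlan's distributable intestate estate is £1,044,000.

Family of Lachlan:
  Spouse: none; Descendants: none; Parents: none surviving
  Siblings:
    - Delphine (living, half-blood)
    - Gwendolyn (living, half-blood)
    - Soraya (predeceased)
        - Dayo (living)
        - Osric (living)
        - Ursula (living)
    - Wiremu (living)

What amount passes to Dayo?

Dayo receives £116,000.

The entire £1,044,000 passes to the siblings and their issue.
Counting each half-blood sibling's line as half a unit, there are 3 units in £1,044,000, so one unit is £348,000. Whole-blood lines (Soraya and Wiremu) take £348,000 each; half-blood lines (Delphine and Gwendolyn) take £174,000 each.
Soraya's share (£348,000) is divided into 3 shares of £116,000: Dayo, Osric, and Ursula each take £116,000.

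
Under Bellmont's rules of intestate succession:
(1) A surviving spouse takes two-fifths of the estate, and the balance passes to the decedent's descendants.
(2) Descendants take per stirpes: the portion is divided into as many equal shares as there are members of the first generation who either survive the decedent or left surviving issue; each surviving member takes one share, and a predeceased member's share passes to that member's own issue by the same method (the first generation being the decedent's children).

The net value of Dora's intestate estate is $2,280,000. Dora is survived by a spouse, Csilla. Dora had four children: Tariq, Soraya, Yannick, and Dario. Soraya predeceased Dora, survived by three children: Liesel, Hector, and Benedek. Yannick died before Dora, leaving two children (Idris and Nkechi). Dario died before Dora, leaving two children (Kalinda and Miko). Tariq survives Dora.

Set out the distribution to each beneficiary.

Csilla: $912,000; Tariq: $342,000; Liesel: $114,000; Hector: $114,000; Benedek: $114,000; Idris: $171,000; Nkechi: $171,000; Kalinda: $171,000; Miko: $171,000

Csilla takes two-fifths of $2,280,000 = $912,000. The remaining $1,368,000 passes to the descendants.
The descendants' portion ($1,368,000) is divided into 4 shares of $342,000: Tariq takes $342,000; Soraya's $342,000 share passes to Soraya's issue; Yannick's $342,000 share passes to Yannick's issue; Dario's $342,000 share passes to Dario's issue.
Soraya's share ($342,000) is divided into 3 shares of $114,000: Liesel, Hector, and Benedek each take $114,000.
Yannick's share ($342,000) is divided into 2 shares of $171,000: Idris and Nkechi each take $171,000.
Dario's share ($342,000) is divided into 2 shares of $171,000: Kalinda and Miko each take $171,000.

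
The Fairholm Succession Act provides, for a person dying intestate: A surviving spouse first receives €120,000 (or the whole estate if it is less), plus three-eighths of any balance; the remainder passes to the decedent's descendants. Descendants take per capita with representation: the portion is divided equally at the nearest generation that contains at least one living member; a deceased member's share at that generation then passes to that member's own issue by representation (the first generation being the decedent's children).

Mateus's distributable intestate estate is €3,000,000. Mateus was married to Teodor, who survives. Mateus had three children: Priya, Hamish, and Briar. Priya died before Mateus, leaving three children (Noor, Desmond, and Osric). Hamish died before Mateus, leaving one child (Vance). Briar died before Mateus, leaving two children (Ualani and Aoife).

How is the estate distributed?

Teodor: €1,200,000; Noor: €300,000; Desmond: €300,000; Osric: €300,000; Vance: €300,000; Ualani: €300,000; Aoife: €300,000

Teodor first takes €120,000, leaving a balance of €2,880,000. Teodor then takes three-eighths of the balance (€1,080,000), for a total of €1,200,000. The remaining €1,800,000 passes to the descendants.
No child survives, so the initial division is made at the grandchildren's generation.
The descendants' portion (€1,800,000) is divided into 6 shares of €300,000: Noor, Desmond, Osric, Vance, Ualani, and Aoife each take €300,000.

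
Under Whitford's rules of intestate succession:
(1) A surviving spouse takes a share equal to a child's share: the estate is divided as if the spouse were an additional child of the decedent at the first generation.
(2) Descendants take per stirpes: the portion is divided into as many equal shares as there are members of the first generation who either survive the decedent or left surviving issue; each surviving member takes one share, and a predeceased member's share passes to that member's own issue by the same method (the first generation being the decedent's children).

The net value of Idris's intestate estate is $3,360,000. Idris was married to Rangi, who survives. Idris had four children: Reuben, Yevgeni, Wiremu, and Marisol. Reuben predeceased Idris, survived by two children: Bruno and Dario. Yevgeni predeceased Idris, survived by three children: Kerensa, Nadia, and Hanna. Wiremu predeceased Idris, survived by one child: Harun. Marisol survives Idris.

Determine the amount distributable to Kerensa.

Kerensa receives $224,000.

The spouse counts as an additional share at the children's level, so there are 5 primary shares of $672,000. Rangi takes one such share ($672,000).
The children's combined portion ($2,688,000) is divided into 4 shares of $672,000: Marisol takes $672,000; Reuben's $672,000 share passes to Reuben's issue; Yevgeni's $672,000 share passes to Yevgeni's issue; Wiremu's $672,000 share passes to Wiremu's issue.
Reuben's share ($672,000) is divided into 2 shares of $336,000: Bruno and Dario each take $336,000.
Yevgeni's share ($672,000) is divided into 3 shares of $224,000: Kerensa, Nadia, and Hanna each take $224,000.
Wiremu's share ($672,000) passes entirely to Harun.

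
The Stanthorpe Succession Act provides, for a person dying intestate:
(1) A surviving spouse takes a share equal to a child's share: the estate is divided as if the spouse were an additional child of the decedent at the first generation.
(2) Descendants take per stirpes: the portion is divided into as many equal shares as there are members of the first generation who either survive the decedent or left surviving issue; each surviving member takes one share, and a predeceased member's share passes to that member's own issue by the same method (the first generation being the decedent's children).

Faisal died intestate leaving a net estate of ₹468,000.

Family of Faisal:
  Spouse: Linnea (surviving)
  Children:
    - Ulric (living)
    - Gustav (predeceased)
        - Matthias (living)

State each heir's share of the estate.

Linnea: ₹156,000; Ulric: ₹156,000; Matthias: ₹156,000

The spouse counts as an additional share at the children's level, so there are 3 primary shares of ₹156,000. Linnea takes one such share (₹156,000).
The children's combined portion (₹312,000) is divided into 2 shares of ₹156,000: Ulric takes ₹156,000; Gustav's ₹156,000 share passes to Gustav's issue.
Gustav's share (₹156,000) passes entirely to Matthias.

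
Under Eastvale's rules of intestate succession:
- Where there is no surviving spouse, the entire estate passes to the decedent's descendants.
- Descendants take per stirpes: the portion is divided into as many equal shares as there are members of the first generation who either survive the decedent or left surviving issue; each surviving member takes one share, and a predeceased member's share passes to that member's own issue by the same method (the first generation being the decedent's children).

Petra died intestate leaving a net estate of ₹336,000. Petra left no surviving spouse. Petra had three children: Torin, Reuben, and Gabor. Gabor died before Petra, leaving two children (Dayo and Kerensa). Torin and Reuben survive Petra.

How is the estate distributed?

The entire ₹336,000 passes to the descendants.
That amount (₹336,000) is divided into 3 shares of ₹112,000: Torin and Reuben each take ₹112,000; Gabor's ₹112,000 share passes to Gabor's issue.
Gabor's share (₹112,000) is divided into 2 shares of ₹56,000: Dayo and Kerensa each take ₹56,000.

Torin: ₹112,000; Reuben: ₹112,000; Dayo: ₹56,000; Kerensa: ₹56,000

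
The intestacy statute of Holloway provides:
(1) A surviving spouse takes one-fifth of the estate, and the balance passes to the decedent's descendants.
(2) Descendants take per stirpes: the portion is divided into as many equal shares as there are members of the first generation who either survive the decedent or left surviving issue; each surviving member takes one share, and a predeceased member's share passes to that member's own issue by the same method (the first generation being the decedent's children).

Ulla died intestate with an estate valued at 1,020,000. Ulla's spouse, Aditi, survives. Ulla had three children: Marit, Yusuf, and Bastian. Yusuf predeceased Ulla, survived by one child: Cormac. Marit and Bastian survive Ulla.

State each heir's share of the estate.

Aditi: 204,000; Marit: 272,000; Cormac: 272,000; Bastian: 272,000

Aditi takes one-fifth of 1,020,000 = 204,000. The remaining 816,000 passes to the descendants.
The descendants' portion (816,000) is divided into 3 shares of 272,000: Marit and Bastian each take 272,000; Yusuf's 272,000 share passes to Yusuf's issue.
Yusuf's share (272,000) passes entirely to Cormac.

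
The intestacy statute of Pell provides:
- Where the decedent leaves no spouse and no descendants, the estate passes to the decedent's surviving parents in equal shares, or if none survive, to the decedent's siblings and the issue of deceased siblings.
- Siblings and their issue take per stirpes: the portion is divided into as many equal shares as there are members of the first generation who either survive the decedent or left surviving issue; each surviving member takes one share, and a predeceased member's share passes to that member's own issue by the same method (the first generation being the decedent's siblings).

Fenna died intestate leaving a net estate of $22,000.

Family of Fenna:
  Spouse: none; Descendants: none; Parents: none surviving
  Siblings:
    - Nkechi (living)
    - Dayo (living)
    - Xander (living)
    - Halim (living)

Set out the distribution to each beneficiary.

The entire $22,000 passes to the siblings and their issue.
That amount ($22,000) is divided into 4 shares of $5,500: Nkechi, Dayo, Xander, and Halim each take $5,500.

Nkechi: $5,500; Dayo: $5,500; Xander: $5,500; Halim: $5,500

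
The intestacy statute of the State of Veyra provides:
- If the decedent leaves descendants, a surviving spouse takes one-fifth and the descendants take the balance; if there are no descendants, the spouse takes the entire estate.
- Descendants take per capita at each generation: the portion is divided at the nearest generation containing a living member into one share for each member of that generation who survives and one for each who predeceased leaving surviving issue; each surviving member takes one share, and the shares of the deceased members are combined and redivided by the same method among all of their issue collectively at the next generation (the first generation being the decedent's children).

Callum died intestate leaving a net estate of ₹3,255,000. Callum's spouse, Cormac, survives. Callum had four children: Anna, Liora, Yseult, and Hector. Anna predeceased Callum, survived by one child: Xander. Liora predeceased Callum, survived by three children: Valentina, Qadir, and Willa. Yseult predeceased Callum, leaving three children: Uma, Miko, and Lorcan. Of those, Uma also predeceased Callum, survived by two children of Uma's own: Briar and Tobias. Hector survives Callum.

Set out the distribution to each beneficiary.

Cormac: ₹651,000; Xander: ₹279,000; Valentina: ₹279,000; Qadir: ₹279,000; Willa: ₹279,000; Briar: ₹139,500; Tobias: ₹139,500; Miko: ₹279,000; Lorcan: ₹279,000; Hector: ₹651,000

Cormac takes one-fifth of ₹3,255,000 = ₹651,000. The remaining ₹2,604,000 passes to the descendants.
The descendants' portion (₹2,604,000) is divided at the children's generation into 4 shares of ₹651,000. Hector takes ₹651,000. The 3 shares of the deceased (Anna, Liora, and Yseult) are combined into a pool of ₹1,953,000.
That pool (₹1,953,000) is divided at the grandchildren's generation into 7 shares of ₹279,000. Xander, Valentina, Qadir, Willa, Miko, and Lorcan each take ₹279,000. The remaining share for the deceased Uma (₹279,000) is carried to the next generation.
That pool (₹279,000) is divided at the great-grandchildren's generation equally among Briar and Tobias: ₹139,500 each.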